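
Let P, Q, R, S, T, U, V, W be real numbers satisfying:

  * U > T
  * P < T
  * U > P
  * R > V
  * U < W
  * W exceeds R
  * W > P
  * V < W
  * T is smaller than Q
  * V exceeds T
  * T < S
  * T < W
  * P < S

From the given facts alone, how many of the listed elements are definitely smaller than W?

From W the given relations immediately reach P, T, U, V, R.
No other element is forced below W by the given relations, so the count is 5.

5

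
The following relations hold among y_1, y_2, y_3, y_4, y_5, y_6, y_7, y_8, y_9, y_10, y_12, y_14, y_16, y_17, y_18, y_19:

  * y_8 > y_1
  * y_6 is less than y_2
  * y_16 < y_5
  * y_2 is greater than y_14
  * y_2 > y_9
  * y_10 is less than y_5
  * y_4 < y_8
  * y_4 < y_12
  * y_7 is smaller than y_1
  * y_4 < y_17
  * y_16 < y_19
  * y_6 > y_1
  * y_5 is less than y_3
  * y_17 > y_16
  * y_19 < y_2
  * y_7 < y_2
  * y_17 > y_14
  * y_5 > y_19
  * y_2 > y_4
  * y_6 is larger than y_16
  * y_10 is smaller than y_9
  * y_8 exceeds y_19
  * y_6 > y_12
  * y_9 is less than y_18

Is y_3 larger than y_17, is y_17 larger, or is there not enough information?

Following every chain through y_3: below y_3 we get y_10, y_16, y_19, y_5.
y_17 is not reached, and no chain runs the other way from y_17 to y_3.
So the given relations leave the order of y_3 and y_17 undetermined.

undetermined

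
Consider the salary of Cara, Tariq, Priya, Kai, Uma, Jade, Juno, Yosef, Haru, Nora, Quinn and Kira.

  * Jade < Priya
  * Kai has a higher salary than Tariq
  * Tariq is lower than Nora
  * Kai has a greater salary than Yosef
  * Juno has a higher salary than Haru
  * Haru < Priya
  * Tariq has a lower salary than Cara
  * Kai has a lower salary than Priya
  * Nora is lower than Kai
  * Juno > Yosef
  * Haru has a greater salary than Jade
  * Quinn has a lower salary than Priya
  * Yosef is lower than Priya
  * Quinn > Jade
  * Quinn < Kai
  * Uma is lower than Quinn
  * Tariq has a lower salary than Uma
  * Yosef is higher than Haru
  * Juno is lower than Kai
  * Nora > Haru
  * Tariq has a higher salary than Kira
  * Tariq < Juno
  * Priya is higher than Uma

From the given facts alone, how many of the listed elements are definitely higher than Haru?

5

From Haru the given relations immediately reach Nora, Yosef, Juno, Priya.
From those, Kai — 5 in total.
No other element is forced above Haru by the given relations, so the count is 5.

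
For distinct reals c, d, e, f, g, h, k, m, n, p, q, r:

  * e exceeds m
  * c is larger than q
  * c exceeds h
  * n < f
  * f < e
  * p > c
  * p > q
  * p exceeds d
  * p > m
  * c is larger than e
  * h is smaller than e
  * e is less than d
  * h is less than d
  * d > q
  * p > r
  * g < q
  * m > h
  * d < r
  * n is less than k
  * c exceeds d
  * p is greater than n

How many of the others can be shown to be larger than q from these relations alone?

4

From q the given relations immediately reach d, c, p.
From those, r — 4 in total.
Nothing else is reachable above q; 4 in all.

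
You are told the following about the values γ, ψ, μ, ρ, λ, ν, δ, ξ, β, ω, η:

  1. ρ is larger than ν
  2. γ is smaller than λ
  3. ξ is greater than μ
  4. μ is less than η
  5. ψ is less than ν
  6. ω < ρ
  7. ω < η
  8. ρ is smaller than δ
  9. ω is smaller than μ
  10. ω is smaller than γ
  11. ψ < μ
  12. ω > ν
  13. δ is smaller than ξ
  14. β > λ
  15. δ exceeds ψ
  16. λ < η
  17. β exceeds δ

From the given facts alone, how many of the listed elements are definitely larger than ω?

8

From ω the given relations immediately reach ρ, μ, γ, η.
From those, λ, δ, ξ — 7 in total.
From those, β — 8 in total.
Nothing else is reachable above ω; 8 in all.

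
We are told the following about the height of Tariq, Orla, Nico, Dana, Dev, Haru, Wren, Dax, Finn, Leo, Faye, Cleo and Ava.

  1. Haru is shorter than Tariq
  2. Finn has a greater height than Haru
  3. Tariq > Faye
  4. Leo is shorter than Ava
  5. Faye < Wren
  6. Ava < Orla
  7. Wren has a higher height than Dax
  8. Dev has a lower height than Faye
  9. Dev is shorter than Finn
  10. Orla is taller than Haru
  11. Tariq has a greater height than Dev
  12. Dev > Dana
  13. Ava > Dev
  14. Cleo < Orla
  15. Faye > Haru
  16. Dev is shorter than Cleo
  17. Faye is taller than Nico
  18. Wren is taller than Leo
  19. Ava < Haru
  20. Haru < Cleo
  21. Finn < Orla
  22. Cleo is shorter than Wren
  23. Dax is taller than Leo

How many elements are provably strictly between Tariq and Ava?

Chaining upward from Ava reaches: Haru, Cleo, Finn, Orla, Faye, Wren.
Chaining downward from Tariq reaches: Dana, Dev, Leo, Haru, Nico, Faye.
Strictly between Ava and Tariq are those in both lists: Haru, Faye — 2 elements.

2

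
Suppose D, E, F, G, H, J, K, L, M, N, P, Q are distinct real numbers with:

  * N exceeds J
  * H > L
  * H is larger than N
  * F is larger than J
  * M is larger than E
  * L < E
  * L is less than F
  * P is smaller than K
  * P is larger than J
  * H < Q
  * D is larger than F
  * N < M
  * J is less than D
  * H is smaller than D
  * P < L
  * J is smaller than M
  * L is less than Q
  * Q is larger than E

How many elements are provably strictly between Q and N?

1

Chaining upward from N reaches: H, M, D.
Chaining downward from Q reaches: J, P, L, E, H.
Strictly between N and Q are those in both lists: H — 1 element.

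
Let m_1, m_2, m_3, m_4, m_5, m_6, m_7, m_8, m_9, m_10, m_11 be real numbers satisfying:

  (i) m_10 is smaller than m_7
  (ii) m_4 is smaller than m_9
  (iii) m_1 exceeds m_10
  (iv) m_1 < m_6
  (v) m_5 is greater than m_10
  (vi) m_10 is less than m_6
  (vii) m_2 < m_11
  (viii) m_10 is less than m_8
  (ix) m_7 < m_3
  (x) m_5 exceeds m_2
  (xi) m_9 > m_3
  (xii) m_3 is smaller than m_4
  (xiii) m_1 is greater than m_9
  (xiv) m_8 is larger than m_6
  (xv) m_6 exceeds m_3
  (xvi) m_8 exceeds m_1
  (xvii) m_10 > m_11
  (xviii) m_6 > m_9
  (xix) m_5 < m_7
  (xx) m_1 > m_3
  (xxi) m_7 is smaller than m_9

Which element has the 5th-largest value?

m_4

Chaining the given pairs: m_2 < m_11 < m_10 < m_5 < m_7 < m_3 < m_4 < m_9 < m_1 < m_6 < m_8.
Counting 5 from the largest end gives m_4.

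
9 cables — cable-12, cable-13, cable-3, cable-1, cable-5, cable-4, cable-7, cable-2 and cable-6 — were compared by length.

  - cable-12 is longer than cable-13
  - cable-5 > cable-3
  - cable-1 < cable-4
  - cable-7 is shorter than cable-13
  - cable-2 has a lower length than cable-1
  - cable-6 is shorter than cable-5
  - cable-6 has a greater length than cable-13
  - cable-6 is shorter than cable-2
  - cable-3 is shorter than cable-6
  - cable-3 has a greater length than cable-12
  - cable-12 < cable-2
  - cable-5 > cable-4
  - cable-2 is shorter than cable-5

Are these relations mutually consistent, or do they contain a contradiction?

Every relation is compatible with cable-7 < cable-13 < cable-12 < cable-3 < cable-6 < cable-2 < cable-1 < cable-4 < cable-5; the set is consistent.

consistent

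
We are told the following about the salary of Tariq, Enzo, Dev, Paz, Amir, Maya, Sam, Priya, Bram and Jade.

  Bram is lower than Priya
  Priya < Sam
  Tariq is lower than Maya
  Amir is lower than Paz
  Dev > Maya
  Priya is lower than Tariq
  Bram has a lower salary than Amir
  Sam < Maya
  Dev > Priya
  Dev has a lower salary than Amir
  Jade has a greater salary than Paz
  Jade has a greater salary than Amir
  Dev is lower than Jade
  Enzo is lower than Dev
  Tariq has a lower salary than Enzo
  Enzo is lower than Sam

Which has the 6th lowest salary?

The consecutive relations fix a unique order: Bram < Priya < Tariq < Enzo < Sam < Maya < Dev < Amir < Paz < Jade.
Counting 6 from the smallest end gives Maya.

Maya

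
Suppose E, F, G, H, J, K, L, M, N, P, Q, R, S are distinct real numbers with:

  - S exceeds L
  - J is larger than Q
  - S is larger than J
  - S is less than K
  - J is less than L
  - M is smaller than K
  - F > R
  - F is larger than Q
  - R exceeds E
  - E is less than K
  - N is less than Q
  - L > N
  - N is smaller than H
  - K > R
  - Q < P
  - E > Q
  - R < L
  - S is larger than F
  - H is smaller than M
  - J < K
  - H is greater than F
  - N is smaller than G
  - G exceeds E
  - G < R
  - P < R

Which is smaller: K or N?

N

Chaining the given relations: N < Q < E < G < R < F < H < M < K.
So N < K; N is the smaller of the two.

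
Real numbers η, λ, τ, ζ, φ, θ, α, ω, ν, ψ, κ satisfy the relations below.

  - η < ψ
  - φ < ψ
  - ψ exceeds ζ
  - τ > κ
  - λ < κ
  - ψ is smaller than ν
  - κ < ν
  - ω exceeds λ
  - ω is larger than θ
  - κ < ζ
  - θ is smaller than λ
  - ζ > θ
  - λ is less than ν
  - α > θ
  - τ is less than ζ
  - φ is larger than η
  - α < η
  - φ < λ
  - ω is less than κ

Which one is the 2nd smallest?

Chaining the given pairs: θ < α < η < φ < λ < ω < κ < τ < ζ < ψ < ν.
Counting 2 from the smallest end gives α.

α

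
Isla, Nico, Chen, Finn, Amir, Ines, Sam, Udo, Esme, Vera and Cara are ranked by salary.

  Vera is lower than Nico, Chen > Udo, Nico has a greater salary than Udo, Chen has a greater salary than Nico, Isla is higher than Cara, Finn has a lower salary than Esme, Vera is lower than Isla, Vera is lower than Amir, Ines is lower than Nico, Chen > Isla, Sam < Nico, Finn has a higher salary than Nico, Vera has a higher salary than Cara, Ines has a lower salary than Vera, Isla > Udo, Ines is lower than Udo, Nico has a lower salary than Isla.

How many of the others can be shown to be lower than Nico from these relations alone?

5

The elements the relations force below Nico are Cara, Sam, Ines, Vera, Udo — no chain reaches any other.
That is 5.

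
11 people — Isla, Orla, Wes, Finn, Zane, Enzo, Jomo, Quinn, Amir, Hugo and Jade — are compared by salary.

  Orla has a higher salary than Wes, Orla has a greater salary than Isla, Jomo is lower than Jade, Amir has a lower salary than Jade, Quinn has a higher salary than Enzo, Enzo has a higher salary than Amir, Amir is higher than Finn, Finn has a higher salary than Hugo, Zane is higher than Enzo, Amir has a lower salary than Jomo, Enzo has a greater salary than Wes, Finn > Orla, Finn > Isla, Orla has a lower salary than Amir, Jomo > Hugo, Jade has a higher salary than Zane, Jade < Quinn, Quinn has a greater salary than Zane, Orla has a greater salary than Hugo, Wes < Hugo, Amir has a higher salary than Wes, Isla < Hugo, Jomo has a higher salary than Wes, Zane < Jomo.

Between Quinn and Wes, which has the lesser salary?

Wes

Link the given pairs in sequence: Wes < Hugo; Hugo < Orla; Orla < Finn; Finn < Amir; Amir < Enzo; Enzo < Zane; Zane < Jomo; Jomo < Jade; Jade < Quinn.
Chaining these gives Wes < Hugo < Orla < Finn < Amir < Enzo < Zane < Jomo < Jade < Quinn.
So Wes < Quinn; Wes is the lower of the two.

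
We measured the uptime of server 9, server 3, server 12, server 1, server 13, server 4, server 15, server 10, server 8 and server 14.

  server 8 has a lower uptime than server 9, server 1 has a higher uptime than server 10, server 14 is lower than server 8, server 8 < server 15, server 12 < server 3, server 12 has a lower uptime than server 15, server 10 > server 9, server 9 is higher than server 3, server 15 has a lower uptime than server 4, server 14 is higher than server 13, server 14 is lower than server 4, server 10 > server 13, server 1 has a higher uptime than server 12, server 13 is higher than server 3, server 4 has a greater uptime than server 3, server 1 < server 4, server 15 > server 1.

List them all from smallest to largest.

server 12 < server 3 < server 13 < server 14 < server 8 < server 9 < server 10 < server 1 < server 15 < server 4

Nothing is placed below server 12, so it is least; from there server 12 < server 3; server 3 < server 13; server 13 < server 14; server 14 < server 8; server 8 < server 9; server 9 < server 10; server 10 < server 1; server 1 < server 15; server 15 < server 4, each given directly.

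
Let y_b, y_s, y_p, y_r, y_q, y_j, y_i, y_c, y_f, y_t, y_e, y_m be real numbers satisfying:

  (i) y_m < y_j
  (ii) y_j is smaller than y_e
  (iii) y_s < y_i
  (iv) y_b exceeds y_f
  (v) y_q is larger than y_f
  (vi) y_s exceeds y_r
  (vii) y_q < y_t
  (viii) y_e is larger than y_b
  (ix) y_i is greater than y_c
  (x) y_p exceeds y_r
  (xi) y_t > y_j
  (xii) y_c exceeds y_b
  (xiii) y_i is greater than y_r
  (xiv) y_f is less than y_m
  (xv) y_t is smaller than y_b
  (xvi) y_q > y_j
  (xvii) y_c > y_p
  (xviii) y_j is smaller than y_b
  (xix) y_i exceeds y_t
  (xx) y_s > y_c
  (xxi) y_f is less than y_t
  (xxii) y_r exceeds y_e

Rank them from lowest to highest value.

Each adjacent pair is fixed by a given relation: y_f < y_m; y_m < y_j; y_j < y_q; y_q < y_t; y_t < y_b; y_b < y_e; y_e < y_r; y_r < y_p; y_p < y_c; y_c < y_s; y_s < y_i. Chaining them end to end gives the full order.

y_f < y_m < y_j < y_q < y_t < y_b < y_e < y_r < y_p < y_c < y_s < y_i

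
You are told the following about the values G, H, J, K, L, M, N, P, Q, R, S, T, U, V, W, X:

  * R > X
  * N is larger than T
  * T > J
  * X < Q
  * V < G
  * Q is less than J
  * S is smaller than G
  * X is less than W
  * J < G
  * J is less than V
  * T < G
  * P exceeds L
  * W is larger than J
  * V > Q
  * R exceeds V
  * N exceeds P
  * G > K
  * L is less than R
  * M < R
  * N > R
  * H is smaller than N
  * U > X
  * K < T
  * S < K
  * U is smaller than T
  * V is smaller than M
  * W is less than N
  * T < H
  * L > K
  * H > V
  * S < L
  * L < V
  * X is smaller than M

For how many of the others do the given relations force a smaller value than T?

Directly below T: K, U, J.
One step further: S, X, Q (6 so far).
No other element is forced below T by the given relations, so the count is 6.

6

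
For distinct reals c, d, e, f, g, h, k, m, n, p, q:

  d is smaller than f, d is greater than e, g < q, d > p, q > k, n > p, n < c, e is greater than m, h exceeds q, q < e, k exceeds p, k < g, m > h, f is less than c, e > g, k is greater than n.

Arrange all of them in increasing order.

p < n < k < g < q < h < m < e < d < f < c

Nothing is placed below p, so it is least; from there p < n; n < k; k < g; g < q; q < h; h < m; m < e; e < d; d < f; f < c, each given directly.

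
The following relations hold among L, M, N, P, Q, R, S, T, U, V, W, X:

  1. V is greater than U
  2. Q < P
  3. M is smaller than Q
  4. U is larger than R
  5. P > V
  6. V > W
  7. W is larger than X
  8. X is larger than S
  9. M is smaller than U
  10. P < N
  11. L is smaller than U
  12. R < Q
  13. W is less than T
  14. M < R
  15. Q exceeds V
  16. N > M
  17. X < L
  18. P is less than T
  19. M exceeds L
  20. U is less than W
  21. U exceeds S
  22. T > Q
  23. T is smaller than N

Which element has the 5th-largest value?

V

The consecutive relations fix a unique order: S < X < L < M < R < U < W < V < Q < P < T < N.
Counting 5 from the largest end gives V.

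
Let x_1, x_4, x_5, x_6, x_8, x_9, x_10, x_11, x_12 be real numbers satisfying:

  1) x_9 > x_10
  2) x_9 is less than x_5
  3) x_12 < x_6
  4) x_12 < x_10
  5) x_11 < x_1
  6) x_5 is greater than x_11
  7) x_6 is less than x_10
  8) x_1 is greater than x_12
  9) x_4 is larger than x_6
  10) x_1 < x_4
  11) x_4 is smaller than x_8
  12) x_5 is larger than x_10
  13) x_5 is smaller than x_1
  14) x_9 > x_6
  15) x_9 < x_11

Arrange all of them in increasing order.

x_12 < x_6 < x_10 < x_9 < x_11 < x_5 < x_1 < x_4 < x_8

Nothing is placed below x_12, so it is least; from there x_12 < x_6; x_6 < x_10; x_10 < x_9; x_9 < x_11; x_11 < x_5; x_5 < x_1; x_1 < x_4; x_4 < x_8, each given directly.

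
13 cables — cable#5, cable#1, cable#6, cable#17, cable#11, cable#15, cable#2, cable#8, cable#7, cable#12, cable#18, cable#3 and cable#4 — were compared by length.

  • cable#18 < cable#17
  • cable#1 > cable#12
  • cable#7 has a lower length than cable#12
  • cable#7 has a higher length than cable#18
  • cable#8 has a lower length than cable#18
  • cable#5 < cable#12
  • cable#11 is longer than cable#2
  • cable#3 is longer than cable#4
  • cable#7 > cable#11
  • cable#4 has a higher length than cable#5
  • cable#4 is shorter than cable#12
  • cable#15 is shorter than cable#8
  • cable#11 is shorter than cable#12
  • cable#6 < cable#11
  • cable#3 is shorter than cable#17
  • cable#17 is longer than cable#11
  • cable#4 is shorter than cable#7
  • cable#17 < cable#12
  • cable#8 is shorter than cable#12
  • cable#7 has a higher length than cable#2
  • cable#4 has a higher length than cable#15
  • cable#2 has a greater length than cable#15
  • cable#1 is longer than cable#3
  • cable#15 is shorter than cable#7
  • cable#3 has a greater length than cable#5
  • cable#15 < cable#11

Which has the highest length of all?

cable#15 is not greatest since cable#15 < cable#11; cable#8 is not greatest since cable#8 < cable#18; cable#5 is not greatest since cable#5 < cable#12; cable#4 is not greatest since cable#4 < cable#3; cable#2 is not greatest since cable#2 < cable#7; cable#6 is not greatest since cable#6 < cable#11; cable#18 is not greatest since cable#18 < cable#17; cable#3 is not greatest since cable#3 < cable#17; cable#11 is not greatest since cable#11 < cable#7; cable#7 is not greatest since cable#7 < cable#12; cable#17 is not greatest since cable#17 < cable#12; cable#12 is not greatest since cable#12 < cable#1.
Only cable#1 has nothing above it, so cable#1 is the highest length.

cable#1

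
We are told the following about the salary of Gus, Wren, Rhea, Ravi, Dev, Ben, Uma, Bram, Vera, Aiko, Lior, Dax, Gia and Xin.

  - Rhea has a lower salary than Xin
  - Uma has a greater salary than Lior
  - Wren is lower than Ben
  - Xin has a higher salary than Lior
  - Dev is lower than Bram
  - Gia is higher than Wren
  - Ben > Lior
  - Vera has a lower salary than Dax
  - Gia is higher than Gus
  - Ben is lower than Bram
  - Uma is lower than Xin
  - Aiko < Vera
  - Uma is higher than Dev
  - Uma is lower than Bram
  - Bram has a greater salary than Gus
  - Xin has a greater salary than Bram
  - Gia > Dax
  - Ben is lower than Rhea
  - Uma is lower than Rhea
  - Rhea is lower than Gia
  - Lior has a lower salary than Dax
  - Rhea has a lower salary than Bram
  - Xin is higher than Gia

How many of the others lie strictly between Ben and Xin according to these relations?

3

The relations place Ben below Xin. An element lies strictly between them when it is forced above Ben and also forced below Xin.
Above Ben: {Rhea, Gia, Bram}. Below Xin: {Aiko, Gus, Dev, Wren, Lior, Vera, Dax, Uma, Rhea, Gia, Bram}.
Intersection: {Rhea, Gia, Bram} — 3.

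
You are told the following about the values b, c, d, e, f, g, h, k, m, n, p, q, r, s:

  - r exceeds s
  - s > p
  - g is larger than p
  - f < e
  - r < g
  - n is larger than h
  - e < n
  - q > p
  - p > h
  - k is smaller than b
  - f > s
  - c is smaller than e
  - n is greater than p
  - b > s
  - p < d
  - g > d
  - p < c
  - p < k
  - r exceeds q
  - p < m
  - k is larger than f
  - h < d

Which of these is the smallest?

h

Chaining upward from h: directly above it, p, d, n; then q, s, m, c, k, g; then r, f, e, b.
That covers every other element, and nothing is given below h, so h is the smallest.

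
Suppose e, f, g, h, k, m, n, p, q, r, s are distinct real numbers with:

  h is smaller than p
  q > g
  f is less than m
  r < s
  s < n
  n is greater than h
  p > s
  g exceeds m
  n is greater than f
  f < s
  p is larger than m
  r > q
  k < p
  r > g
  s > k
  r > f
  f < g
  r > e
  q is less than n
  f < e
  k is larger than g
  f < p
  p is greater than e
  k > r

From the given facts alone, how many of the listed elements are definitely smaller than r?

5

From r the given relations immediately reach f, g, e, q.
From those, m — 5 in total.
Nothing else is reachable below r; 5 in all.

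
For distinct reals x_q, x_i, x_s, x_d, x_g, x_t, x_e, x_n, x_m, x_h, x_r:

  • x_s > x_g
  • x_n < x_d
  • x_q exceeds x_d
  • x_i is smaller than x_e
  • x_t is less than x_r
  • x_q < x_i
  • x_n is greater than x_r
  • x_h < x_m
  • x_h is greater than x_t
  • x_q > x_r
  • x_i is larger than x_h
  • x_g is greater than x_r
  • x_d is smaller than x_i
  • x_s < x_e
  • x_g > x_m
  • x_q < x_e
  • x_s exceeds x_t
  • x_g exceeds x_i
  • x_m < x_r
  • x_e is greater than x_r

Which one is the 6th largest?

x_d

Piecing the relations together gives one ordering: x_t < x_h < x_m < x_r < x_n < x_d < x_q < x_i < x_g < x_s < x_e.
The 6th largest is x_d.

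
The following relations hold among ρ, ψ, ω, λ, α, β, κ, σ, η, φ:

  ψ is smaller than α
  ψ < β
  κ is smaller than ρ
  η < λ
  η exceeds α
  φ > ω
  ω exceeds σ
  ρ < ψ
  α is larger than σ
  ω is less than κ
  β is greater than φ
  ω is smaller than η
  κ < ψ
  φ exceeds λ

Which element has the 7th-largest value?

Piecing the relations together gives one ordering: σ < ω < κ < ρ < ψ < α < η < λ < φ < β.
Counting 7 from the largest end gives ρ.

ρ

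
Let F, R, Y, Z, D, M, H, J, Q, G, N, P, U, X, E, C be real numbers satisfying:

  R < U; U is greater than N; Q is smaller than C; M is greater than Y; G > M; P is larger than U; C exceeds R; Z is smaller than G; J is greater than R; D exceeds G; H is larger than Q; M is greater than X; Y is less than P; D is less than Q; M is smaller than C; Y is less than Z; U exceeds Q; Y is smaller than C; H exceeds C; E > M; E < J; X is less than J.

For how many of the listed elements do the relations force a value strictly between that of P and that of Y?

The relations place Y below P. An element lies strictly between them when it is forced above Y and also forced below P.
Above Y: {Z, M, G, E, D, Q, U, C, J, H}. Below P: {Z, X, M, N, G, R, D, Q, U}.
Intersection: {Z, M, G, D, Q, U} — 6.

6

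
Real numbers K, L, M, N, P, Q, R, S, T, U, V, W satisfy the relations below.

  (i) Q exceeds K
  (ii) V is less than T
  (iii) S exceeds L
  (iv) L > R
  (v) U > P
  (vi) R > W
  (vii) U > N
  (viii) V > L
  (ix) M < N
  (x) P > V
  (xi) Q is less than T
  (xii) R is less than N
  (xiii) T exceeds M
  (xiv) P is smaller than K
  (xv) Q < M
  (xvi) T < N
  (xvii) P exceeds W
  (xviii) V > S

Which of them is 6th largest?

Chaining the given pairs: W < R < L < S < V < P < K < Q < M < T < N < U.
The 6th largest is K.

K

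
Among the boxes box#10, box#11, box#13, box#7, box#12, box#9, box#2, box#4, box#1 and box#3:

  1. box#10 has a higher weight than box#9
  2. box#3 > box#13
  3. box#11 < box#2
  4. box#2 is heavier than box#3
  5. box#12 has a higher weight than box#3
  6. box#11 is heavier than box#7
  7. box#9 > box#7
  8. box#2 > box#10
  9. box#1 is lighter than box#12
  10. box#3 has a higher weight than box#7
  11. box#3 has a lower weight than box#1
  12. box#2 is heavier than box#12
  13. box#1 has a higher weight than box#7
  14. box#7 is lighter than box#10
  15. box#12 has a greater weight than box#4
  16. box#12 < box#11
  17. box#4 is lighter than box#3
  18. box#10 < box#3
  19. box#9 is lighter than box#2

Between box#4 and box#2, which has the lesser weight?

box#4

box#4 < box#3 and box#3 < box#1 give box#4 < box#1.
Then box#1 < box#12 extends the chain to box#12.
Then box#12 < box#11 extends the chain to box#11.
Then box#11 < box#2 extends the chain to box#2.
So box#4 < box#2; box#4 is the lighter of the two.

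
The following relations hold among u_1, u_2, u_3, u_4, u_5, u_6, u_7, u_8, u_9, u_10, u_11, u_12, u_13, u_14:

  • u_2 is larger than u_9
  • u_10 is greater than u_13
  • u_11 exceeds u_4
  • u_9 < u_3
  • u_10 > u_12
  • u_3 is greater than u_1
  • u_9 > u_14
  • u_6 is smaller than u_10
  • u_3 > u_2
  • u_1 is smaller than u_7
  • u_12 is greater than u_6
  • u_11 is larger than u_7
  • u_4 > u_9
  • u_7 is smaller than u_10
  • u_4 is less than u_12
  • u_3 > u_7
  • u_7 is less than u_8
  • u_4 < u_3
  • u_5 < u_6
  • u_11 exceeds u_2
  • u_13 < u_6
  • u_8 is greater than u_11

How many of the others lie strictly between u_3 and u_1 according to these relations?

The relations place u_1 below u_3. An element lies strictly between them when it is forced above u_1 and also forced below u_3.
Above u_1: {u_7, u_11, u_8, u_10}. Below u_3: {u_14, u_9, u_4, u_2, u_7}.
Intersection: {u_7} — 1.

1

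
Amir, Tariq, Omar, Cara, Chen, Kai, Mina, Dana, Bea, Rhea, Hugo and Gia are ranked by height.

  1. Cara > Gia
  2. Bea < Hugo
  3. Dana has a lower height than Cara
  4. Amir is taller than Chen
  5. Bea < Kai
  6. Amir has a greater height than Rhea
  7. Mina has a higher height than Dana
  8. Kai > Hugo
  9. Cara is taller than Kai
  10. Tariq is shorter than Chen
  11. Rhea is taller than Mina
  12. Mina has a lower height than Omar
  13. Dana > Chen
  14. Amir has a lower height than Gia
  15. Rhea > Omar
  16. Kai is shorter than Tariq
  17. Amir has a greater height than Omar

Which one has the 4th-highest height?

Rhea

The consecutive relations fix a unique order: Bea < Hugo < Kai < Tariq < Chen < Dana < Mina < Omar < Rhea < Amir < Gia < Cara.
The 4th largest is Rhea.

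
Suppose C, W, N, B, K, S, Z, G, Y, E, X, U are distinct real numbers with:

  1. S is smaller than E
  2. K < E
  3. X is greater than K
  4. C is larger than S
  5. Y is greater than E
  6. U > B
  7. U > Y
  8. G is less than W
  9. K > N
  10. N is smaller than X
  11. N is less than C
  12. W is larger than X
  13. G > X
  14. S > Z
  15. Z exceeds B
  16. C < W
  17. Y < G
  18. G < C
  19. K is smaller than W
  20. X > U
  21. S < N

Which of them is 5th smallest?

K

Piecing the relations together gives one ordering: B < Z < S < N < K < E < Y < U < X < G < C < W.
The 5th smallest is K.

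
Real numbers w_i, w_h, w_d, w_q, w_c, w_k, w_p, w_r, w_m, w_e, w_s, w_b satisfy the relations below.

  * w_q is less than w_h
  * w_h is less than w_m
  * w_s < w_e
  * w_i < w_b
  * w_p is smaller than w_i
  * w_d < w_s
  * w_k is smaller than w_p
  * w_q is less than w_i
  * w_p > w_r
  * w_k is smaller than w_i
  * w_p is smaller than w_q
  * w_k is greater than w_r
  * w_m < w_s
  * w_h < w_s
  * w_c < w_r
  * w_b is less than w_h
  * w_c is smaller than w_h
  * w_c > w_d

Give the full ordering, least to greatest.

Nothing is placed below w_d, so it is least; from there w_d < w_c; w_c < w_r; w_r < w_k; w_k < w_p; w_p < w_q; w_q < w_i; w_i < w_b; w_b < w_h; w_h < w_m; w_m < w_s; w_s < w_e, each given directly.

w_d < w_c < w_r < w_k < w_p < w_q < w_i < w_b < w_h < w_m < w_s < w_e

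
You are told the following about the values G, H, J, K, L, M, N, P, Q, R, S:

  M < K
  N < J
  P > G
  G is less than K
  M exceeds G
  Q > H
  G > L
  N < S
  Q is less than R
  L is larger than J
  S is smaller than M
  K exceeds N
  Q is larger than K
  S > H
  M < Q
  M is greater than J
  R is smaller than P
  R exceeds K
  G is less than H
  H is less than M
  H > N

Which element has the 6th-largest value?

S

Chaining the given pairs: N < J < L < G < H < S < M < K < Q < R < P.
The 6th largest is S.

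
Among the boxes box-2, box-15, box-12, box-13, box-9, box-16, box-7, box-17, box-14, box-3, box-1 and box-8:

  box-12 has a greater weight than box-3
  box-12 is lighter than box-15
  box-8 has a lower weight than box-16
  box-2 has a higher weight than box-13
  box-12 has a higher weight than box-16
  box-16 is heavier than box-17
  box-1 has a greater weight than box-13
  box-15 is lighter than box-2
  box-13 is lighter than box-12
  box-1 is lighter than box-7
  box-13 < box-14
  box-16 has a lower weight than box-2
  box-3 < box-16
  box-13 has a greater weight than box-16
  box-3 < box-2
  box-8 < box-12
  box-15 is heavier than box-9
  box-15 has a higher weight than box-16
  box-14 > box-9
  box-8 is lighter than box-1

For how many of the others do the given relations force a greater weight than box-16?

Directly above box-16: box-13, box-12, box-15, box-2.
One step further: box-14, box-1 (6 so far).
One step further: box-7 (7 so far).
Nothing else is reachable above box-16; 7 in all.

7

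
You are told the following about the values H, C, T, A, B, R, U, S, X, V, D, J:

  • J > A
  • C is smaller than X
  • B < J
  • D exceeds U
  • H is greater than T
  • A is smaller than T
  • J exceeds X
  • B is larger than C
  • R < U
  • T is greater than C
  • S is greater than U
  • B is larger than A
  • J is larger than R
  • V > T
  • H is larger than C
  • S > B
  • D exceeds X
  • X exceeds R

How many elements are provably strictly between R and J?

The relations place R below J. An element lies strictly between them when it is forced above R and also forced below J.
Above R: {U, X, D, S}. Below J: {C, A, X, B}.
Intersection: {X} — 1.

1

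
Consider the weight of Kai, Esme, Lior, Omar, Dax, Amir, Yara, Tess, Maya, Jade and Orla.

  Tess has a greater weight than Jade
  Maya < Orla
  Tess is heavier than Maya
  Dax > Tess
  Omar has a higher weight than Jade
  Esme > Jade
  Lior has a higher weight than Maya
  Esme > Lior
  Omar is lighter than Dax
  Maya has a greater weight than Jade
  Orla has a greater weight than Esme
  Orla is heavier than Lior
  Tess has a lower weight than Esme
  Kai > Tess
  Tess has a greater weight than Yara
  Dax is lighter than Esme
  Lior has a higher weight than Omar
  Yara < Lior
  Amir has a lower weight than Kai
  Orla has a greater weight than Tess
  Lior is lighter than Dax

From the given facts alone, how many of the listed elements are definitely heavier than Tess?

From Tess the given relations immediately reach Kai, Dax, Esme, Orla.
No other element is forced above Tess by the given relations, so the count is 4.

4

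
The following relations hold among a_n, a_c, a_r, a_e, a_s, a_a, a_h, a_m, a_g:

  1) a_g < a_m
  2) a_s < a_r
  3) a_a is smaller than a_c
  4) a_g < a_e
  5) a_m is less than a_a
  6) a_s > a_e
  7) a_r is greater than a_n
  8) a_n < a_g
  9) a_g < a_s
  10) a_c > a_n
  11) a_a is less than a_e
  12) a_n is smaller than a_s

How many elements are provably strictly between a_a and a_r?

Chaining upward from a_a reaches: a_e, a_c, a_s.
Chaining downward from a_r reaches: a_n, a_g, a_m, a_e, a_s.
Strictly between a_a and a_r are those in both lists: a_e, a_s — 2 elements.

2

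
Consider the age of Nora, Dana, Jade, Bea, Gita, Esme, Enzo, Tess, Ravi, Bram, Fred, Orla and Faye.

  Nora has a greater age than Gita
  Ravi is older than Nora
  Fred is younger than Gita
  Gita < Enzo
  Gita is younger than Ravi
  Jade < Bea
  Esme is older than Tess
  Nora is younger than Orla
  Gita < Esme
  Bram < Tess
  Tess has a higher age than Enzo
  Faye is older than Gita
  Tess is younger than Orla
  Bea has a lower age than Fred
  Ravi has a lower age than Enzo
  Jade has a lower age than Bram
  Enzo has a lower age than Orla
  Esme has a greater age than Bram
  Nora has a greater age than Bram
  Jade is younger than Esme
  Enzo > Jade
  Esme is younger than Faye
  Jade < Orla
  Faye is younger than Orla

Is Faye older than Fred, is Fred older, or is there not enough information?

Faye

Fred < Gita < Nora < Ravi < Enzo < Tess < Esme < Faye, by transitivity through Gita, Nora, Ravi, Enzo, Tess, Esme.
So Faye is older.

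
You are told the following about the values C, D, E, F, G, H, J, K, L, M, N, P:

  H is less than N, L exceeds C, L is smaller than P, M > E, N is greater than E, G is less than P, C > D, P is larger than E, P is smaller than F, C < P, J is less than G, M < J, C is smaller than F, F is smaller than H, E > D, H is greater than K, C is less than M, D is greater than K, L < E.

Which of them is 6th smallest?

M

The consecutive relations fix a unique order: K < D < C < L < E < M < J < G < P < F < H < N.
Counting 6 from the smallest end gives M.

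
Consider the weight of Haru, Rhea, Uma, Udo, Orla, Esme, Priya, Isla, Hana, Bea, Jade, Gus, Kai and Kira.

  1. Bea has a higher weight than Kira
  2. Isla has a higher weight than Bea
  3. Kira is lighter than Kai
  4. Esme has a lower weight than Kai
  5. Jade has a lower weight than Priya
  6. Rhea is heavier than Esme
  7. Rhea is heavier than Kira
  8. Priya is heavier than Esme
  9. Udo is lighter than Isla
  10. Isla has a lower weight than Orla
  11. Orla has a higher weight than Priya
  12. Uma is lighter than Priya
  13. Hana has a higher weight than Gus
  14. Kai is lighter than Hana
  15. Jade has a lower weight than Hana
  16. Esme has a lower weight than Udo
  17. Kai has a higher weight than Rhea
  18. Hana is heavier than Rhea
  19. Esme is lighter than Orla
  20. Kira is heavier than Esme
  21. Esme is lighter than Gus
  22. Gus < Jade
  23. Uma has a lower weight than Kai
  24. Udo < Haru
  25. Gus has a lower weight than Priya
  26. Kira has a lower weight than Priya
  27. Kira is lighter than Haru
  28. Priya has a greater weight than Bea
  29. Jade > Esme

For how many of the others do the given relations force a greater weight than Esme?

12

The elements the relations force above Esme are Kira, Bea, Udo, Rhea, Gus, Jade, Haru, Kai, Hana, Priya, Isla, Orla — no chain reaches any other.
That is 12.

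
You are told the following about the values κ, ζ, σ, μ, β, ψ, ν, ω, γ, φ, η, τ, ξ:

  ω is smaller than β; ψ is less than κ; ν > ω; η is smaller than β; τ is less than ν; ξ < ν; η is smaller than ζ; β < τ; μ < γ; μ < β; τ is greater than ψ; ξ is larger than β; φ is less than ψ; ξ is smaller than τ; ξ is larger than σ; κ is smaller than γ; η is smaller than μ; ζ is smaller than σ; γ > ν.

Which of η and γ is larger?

γ

Following the relations from η: η < μ < β < τ < ν < γ.
So η < γ; γ is the larger of the two.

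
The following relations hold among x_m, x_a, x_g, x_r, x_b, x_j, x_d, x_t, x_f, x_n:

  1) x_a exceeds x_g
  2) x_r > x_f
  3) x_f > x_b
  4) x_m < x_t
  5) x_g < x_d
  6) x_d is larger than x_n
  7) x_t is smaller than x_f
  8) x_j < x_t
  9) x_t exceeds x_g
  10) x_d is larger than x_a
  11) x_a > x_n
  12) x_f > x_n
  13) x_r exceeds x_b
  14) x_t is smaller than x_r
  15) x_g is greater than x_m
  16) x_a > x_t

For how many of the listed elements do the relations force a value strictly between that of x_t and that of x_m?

1

Chaining upward from x_m reaches: x_g, x_f, x_r, x_a, x_d.
Chaining downward from x_t reaches: x_g, x_j.
Strictly between x_m and x_t are those in both lists: x_g — 1 element.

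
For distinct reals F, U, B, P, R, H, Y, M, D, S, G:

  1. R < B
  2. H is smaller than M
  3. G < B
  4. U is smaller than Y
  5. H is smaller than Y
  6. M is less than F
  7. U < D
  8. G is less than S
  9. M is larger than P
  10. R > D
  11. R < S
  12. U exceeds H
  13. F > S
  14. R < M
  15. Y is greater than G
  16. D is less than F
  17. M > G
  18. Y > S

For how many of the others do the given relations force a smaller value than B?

The elements the relations force below B are H, U, D, R, G — no chain reaches any other.
That is 5.

5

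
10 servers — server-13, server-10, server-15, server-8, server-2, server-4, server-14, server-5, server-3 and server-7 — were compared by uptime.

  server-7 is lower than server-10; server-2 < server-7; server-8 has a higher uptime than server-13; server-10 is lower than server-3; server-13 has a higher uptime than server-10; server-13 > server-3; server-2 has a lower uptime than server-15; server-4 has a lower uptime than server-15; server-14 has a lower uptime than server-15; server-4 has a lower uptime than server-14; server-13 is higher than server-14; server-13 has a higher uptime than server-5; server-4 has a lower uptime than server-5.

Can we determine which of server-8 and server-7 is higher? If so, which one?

server-8

server-7 < server-10 and server-10 < server-3 give server-7 < server-3.
With server-3 < server-13: server-7 < server-10 < server-3 < server-13.
Then server-13 < server-8 extends the chain to server-8.
So server-8 is higher.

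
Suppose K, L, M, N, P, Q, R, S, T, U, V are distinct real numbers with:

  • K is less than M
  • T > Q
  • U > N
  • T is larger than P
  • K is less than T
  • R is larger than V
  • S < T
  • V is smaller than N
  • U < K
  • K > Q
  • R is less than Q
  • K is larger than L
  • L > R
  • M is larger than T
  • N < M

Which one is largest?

M

Chaining downward from M: directly below it, N, K, T; then V, S, L, P, Q, U; then R.
That covers every other element, and nothing is given above M, so M is the largest.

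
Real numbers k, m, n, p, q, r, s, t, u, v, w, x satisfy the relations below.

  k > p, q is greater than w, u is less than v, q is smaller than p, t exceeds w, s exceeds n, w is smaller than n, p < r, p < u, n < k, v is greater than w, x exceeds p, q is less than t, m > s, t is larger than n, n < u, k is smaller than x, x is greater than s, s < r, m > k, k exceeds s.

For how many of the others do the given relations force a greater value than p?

The elements the relations force above p are r, k, x, u, m, v — no chain reaches any other.
That is 6.

6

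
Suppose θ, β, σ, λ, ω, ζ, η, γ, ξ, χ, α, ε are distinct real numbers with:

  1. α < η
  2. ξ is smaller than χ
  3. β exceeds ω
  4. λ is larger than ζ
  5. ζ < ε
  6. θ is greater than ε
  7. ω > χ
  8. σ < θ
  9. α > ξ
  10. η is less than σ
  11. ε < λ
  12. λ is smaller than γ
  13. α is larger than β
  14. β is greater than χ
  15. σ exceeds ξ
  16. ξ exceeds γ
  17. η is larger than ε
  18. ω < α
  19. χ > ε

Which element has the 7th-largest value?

Chaining the given pairs: ζ < ε < λ < γ < ξ < χ < ω < β < α < η < σ < θ.
The 7th largest is χ.

χ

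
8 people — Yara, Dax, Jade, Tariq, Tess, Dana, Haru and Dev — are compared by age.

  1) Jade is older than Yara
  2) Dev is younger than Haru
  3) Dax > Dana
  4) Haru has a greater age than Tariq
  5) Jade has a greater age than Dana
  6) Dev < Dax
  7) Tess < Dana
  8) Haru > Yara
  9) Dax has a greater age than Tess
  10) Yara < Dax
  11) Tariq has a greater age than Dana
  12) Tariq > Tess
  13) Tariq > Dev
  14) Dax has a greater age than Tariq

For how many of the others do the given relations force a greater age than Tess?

5

Directly above Tess: Dana, Tariq, Dax.
One step further: Haru, Jade (5 so far).
No other element is forced above Tess by the given relations, so the count is 5.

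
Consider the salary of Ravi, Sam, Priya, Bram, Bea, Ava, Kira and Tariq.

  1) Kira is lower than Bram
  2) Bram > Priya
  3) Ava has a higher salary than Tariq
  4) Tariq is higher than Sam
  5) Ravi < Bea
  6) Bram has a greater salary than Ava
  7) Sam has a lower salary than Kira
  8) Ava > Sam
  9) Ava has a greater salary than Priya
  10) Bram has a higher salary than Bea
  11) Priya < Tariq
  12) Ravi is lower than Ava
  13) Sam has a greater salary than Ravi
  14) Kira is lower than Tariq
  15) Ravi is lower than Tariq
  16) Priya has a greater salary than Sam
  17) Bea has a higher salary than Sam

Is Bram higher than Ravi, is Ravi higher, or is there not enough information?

Chaining the given relations: Ravi < Sam < Priya < Tariq < Ava < Bram.
So Bram is higher.

Bram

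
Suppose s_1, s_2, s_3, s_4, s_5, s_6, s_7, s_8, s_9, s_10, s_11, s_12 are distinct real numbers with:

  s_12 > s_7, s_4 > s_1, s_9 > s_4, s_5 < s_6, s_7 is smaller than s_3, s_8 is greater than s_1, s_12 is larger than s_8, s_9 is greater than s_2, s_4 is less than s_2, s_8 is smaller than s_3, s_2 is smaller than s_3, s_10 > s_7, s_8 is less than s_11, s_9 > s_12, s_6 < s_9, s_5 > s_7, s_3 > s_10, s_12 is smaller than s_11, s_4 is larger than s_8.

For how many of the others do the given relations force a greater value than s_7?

7

Directly above s_7: s_12, s_10, s_5, s_3.
One step further: s_11, s_6, s_9 (7 so far).
Nothing else is reachable above s_7; 7 in all.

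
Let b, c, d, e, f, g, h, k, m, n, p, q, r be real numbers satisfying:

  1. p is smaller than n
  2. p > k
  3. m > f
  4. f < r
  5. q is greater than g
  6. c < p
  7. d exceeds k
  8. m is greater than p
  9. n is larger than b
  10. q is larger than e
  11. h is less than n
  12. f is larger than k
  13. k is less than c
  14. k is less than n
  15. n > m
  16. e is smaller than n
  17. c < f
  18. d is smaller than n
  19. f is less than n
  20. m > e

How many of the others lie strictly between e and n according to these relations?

Chaining upward from e reaches: m, q.
Chaining downward from n reaches: b, k, c, f, h, p, d, m.
Strictly between e and n are those in both lists: m — 1 element.

1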